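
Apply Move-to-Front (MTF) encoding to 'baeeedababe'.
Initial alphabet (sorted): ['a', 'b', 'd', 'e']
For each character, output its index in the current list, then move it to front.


MTF encoding:
'b': index 1 in ['a', 'b', 'd', 'e'] -> ['b', 'a', 'd', 'e']
'a': index 1 in ['b', 'a', 'd', 'e'] -> ['a', 'b', 'd', 'e']
'e': index 3 in ['a', 'b', 'd', 'e'] -> ['e', 'a', 'b', 'd']
'e': index 0 in ['e', 'a', 'b', 'd'] -> ['e', 'a', 'b', 'd']
'e': index 0 in ['e', 'a', 'b', 'd'] -> ['e', 'a', 'b', 'd']
'd': index 3 in ['e', 'a', 'b', 'd'] -> ['d', 'e', 'a', 'b']
'a': index 2 in ['d', 'e', 'a', 'b'] -> ['a', 'd', 'e', 'b']
'b': index 3 in ['a', 'd', 'e', 'b'] -> ['b', 'a', 'd', 'e']
'a': index 1 in ['b', 'a', 'd', 'e'] -> ['a', 'b', 'd', 'e']
'b': index 1 in ['a', 'b', 'd', 'e'] -> ['b', 'a', 'd', 'e']
'e': index 3 in ['b', 'a', 'd', 'e'] -> ['e', 'b', 'a', 'd']


Output: [1, 1, 3, 0, 0, 3, 2, 3, 1, 1, 3]


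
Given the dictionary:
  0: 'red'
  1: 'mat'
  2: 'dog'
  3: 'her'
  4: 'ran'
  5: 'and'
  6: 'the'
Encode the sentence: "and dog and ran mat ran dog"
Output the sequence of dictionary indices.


Look up each word in the dictionary:
  'and' -> 5
  'dog' -> 2
  'and' -> 5
  'ran' -> 4
  'mat' -> 1
  'ran' -> 4
  'dog' -> 2

Encoded: [5, 2, 5, 4, 1, 4, 2]


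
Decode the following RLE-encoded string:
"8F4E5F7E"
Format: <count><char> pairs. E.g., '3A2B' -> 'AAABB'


Expanding each <count><char> pair:
  8F -> 'FFFFFFFF'
  4E -> 'EEEE'
  5F -> 'FFFFF'
  7E -> 'EEEEEEE'

Decoded = FFFFFFFFEEEEFFFFFEEEEEEE


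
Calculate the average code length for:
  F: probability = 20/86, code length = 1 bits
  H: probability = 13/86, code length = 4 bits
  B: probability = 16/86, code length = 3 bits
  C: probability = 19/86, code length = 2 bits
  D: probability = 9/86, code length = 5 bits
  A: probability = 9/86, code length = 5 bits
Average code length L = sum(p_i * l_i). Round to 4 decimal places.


Weighted contributions p_i * l_i:
  F: (20/86) * 1 = 20/86
  H: (13/86) * 4 = 52/86
  B: (16/86) * 3 = 48/86
  C: (19/86) * 2 = 38/86
  D: (9/86) * 5 = 45/86
  A: (9/86) * 5 = 45/86
Sum = (20 + 52 + 48 + 38 + 45 + 45)/86 = 248/86

L = 248/86 = 2.8837 bits/symbol


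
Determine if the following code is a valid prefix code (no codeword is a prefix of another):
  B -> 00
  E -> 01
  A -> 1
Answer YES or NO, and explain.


Checking each pair (does one codeword prefix another?):
  B='00' vs E='01': no prefix
  B='00' vs A='1': no prefix
  E='01' vs B='00': no prefix
  E='01' vs A='1': no prefix
  A='1' vs B='00': no prefix
  A='1' vs E='01': no prefix
No violation found over all pairs.

YES -- this is a valid prefix code. No codeword is a prefix of any other codeword.


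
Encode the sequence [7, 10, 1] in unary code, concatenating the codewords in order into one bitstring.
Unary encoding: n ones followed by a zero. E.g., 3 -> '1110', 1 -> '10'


Encode each number as n ones followed by a terminating 0:
  7 -> 11111110 (8 bits)
  10 -> 11111111110 (11 bits)
  1 -> 10 (2 bits)
Total length = 8 + 11 + 2 = 21 bits.

Unary([7, 10, 1]) = 111111101111111111010 (21 bits)


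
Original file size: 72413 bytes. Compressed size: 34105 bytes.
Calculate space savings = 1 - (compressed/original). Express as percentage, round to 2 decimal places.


ratio = compressed/original = 34105/72413 = 0.470979
savings = 1 - ratio = 1 - 0.470979 = 0.529021
as a percentage: 0.529021 * 100 = 52.9%

Space savings = 1 - 34105/72413 = 52.9%


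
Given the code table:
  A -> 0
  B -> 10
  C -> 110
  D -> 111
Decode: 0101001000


Decoding:
0 -> A
10 -> B
10 -> B
0 -> A
10 -> B
0 -> A
0 -> A


Result: ABBABAA


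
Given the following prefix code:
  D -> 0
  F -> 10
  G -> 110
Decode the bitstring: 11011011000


Decoding step by step:
Bits 110 -> G
Bits 110 -> G
Bits 110 -> G
Bits 0 -> D
Bits 0 -> D


Decoded message: GGGDD


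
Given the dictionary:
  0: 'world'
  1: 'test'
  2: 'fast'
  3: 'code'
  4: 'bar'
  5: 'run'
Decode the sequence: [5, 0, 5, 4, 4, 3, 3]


Look up each index in the dictionary:
  5 -> 'run'
  0 -> 'world'
  5 -> 'run'
  4 -> 'bar'
  4 -> 'bar'
  3 -> 'code'
  3 -> 'code'

Decoded: "run world run bar bar code code"


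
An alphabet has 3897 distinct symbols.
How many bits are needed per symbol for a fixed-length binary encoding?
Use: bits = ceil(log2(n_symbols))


log2(3897) = 11.9281
Bracket: 2^11 = 2048 < 3897 <= 2^12 = 4096
So ceil(log2(3897)) = 12

bits = ceil(log2(3897)) = ceil(11.9281) = 12 bits


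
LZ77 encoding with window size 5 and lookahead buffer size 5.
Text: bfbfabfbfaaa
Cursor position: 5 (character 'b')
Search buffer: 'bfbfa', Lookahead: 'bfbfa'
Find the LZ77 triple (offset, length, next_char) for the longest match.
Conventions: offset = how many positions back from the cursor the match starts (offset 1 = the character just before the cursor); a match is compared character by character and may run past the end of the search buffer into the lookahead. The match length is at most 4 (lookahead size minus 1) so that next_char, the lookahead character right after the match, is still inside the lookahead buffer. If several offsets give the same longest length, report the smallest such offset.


Try each offset into the search buffer:
  offset=1 (pos 4, char 'a'): match length 0
  offset=2 (pos 3, char 'f'): match length 0
  offset=3 (pos 2, char 'b'): match length 2
  offset=4 (pos 1, char 'f'): match length 0
  offset=5 (pos 0, char 'b'): match length 4
Longest match has length 4 at offset 5.
next_char = character at position 5 + 4 = 9 -> 'a'

Best match: offset=5, length=4 (matching 'bfbf' starting at position 0)
LZ77 triple: (5, 4, 'a')


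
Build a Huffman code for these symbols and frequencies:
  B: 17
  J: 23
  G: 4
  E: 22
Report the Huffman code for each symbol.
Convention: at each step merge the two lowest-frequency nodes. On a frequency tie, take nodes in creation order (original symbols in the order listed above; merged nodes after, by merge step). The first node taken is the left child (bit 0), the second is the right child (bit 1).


Huffman tree construction:
Step 1: Merge G(4) + B(17) = 21
Step 2: Merge (G+B)(21) + E(22) = 43
Step 3: Merge J(23) + ((G+B)+E)(43) = 66
Read each symbol's code off the tree from the root (left child = 0, right child = 1).

Codes:
  B: 101 (length 3)
  J: 0 (length 1)
  G: 100 (length 3)
  E: 11 (length 2)
Average code length: 130/66 = 1.9697 bits/symbol


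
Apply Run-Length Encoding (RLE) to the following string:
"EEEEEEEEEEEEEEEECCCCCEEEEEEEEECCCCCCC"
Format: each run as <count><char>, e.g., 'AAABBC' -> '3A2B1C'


Scanning runs left to right:
  i=0: run of 'E' x 16 -> '16E'
  i=16: run of 'C' x 5 -> '5C'
  i=21: run of 'E' x 9 -> '9E'
  i=30: run of 'C' x 7 -> '7C'

RLE = 16E5C9E7C


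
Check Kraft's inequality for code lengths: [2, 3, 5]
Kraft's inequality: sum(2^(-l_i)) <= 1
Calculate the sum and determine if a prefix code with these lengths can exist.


Sum = 2^(-2) + 2^(-3) + 2^(-5)
    = 0.25 + 0.125 + 0.03125
    = 13/32 = 0.40625
Since 0.40625 <= 1, Kraft's inequality IS satisfied.
A prefix code with these lengths CAN exist.

Kraft sum = 0.40625. Satisfied.


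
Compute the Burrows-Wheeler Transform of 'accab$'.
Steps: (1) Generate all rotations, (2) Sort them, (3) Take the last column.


Rotations (sorted):
  0: $accab -> last char: b
  1: ab$acc -> last char: c
  2: accab$ -> last char: $
  3: b$acca -> last char: a
  4: cab$ac -> last char: c
  5: ccab$a -> last char: a


BWT = bc$aca


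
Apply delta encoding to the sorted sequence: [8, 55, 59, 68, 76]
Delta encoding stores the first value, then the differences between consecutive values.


First value: 8
Deltas:
  55 - 8 = 47
  59 - 55 = 4
  68 - 59 = 9
  76 - 68 = 8


Delta encoded: [8, 47, 4, 9, 8]


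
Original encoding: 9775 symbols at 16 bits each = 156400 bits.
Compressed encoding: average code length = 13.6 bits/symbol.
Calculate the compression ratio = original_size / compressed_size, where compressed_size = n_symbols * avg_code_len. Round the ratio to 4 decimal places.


original_size = n_symbols * orig_bits = 9775 * 16 = 156400 bits
compressed_size = n_symbols * avg_code_len = 9775 * 13.6 = 132940.0 bits
ratio = original_size / compressed_size = 156400 / 132940.0 = 1.1765

Compression ratio = 1.1765


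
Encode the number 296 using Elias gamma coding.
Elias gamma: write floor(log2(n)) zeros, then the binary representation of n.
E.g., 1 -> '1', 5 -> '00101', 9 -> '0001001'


num_bits = floor(log2(296)) + 1 = 9
leading_zeros = num_bits - 1 = 8
binary(296) = 100101000

Elias gamma(296) = '00000000' + '100101000' = 00000000100101000 (17 bits)


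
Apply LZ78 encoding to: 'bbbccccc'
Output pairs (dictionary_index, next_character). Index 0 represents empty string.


LZ78 encoding steps:
Dictionary: {0: ''}
Step 1: w='' (idx 0), next='b' -> output (0, 'b'), add 'b' as idx 1
Step 2: w='b' (idx 1), next='b' -> output (1, 'b'), add 'bb' as idx 2
Step 3: w='' (idx 0), next='c' -> output (0, 'c'), add 'c' as idx 3
Step 4: w='c' (idx 3), next='c' -> output (3, 'c'), add 'cc' as idx 4
Step 5: w='cc' (idx 4), end of input -> output (4, '')


Encoded: [(0, 'b'), (1, 'b'), (0, 'c'), (3, 'c'), (4, '')]


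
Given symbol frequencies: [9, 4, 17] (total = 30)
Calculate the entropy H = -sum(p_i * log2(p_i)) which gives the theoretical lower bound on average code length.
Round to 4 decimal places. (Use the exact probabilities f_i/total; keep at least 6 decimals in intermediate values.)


Per-symbol terms -p_i * log2(p_i) with p_i = f_i/30:
  p = 9/30 = 0.300000: log2(p) = -1.736966, -p*log2(p) = 0.521090
  p = 4/30 = 0.133333: log2(p) = -2.906891, -p*log2(p) = 0.387585
  p = 17/30 = 0.566667: log2(p) = -0.819428, -p*log2(p) = 0.464342
H = 0.521090 + 0.387585 + 0.464342 = 1.373017

H = 1.373 bits/symbol


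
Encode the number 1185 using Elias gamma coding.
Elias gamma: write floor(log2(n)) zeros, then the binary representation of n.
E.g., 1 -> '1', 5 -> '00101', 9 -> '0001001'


num_bits = floor(log2(1185)) + 1 = 11
leading_zeros = num_bits - 1 = 10
binary(1185) = 10010100001

Elias gamma(1185) = '0000000000' + '10010100001' = 000000000010010100001 (21 bits)


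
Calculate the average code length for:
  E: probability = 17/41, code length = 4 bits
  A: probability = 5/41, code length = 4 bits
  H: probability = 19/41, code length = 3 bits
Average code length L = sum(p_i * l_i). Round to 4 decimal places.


Weighted contributions p_i * l_i:
  E: (17/41) * 4 = 68/41
  A: (5/41) * 4 = 20/41
  H: (19/41) * 3 = 57/41
Sum = (68 + 20 + 57)/41 = 145/41

L = 145/41 = 3.5366 bits/symbol


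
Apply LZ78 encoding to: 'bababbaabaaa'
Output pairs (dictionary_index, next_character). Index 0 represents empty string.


LZ78 encoding steps:
Dictionary: {0: ''}
Step 1: w='' (idx 0), next='b' -> output (0, 'b'), add 'b' as idx 1
Step 2: w='' (idx 0), next='a' -> output (0, 'a'), add 'a' as idx 2
Step 3: w='b' (idx 1), next='a' -> output (1, 'a'), add 'ba' as idx 3
Step 4: w='b' (idx 1), next='b' -> output (1, 'b'), add 'bb' as idx 4
Step 5: w='a' (idx 2), next='a' -> output (2, 'a'), add 'aa' as idx 5
Step 6: w='ba' (idx 3), next='a' -> output (3, 'a'), add 'baa' as idx 6
Step 7: w='a' (idx 2), end of input -> output (2, '')


Encoded: [(0, 'b'), (0, 'a'), (1, 'a'), (1, 'b'), (2, 'a'), (3, 'a'), (2, '')]


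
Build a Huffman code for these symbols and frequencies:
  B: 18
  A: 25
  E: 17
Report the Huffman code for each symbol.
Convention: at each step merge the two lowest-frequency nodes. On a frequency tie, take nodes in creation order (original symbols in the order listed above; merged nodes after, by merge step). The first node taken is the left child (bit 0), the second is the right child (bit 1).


Huffman tree construction:
Step 1: Merge E(17) + B(18) = 35
Step 2: Merge A(25) + (E+B)(35) = 60
Read each symbol's code off the tree from the root (left child = 0, right child = 1).

Codes:
  B: 11 (length 2)
  A: 0 (length 1)
  E: 10 (length 2)
Average code length: 95/60 = 1.5833 bits/symbol


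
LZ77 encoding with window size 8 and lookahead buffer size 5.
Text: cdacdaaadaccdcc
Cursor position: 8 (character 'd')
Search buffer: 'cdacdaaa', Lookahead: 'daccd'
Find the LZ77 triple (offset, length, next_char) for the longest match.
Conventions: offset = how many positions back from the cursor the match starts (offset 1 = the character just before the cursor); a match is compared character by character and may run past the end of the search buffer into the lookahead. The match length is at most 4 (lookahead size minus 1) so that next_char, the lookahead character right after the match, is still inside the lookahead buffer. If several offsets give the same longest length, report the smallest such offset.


Try each offset into the search buffer:
  offset=1 (pos 7, char 'a'): match length 0
  offset=2 (pos 6, char 'a'): match length 0
  offset=3 (pos 5, char 'a'): match length 0
  offset=4 (pos 4, char 'd'): match length 2
  offset=5 (pos 3, char 'c'): match length 0
  offset=6 (pos 2, char 'a'): match length 0
  offset=7 (pos 1, char 'd'): match length 3
  offset=8 (pos 0, char 'c'): match length 0
Longest match has length 3 at offset 7.
next_char = character at position 8 + 3 = 11 -> 'c'

Best match: offset=7, length=3 (matching 'dac' starting at position 1)
LZ77 triple: (7, 3, 'c')


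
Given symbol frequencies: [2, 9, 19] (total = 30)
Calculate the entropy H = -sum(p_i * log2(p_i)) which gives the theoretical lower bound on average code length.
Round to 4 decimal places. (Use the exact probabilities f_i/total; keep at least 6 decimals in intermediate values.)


Per-symbol terms -p_i * log2(p_i) with p_i = f_i/30:
  p = 2/30 = 0.066667: log2(p) = -3.906891, -p*log2(p) = 0.260459
  p = 9/30 = 0.300000: log2(p) = -1.736966, -p*log2(p) = 0.521090
  p = 19/30 = 0.633333: log2(p) = -0.658963, -p*log2(p) = 0.417343
H = 0.260459 + 0.521090 + 0.417343 = 1.198892

H = 1.1989 bits/symbol


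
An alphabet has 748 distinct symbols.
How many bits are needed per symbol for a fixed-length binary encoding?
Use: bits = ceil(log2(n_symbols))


log2(748) = 9.5469
Bracket: 2^9 = 512 < 748 <= 2^10 = 1024
So ceil(log2(748)) = 10

bits = ceil(log2(748)) = ceil(9.5469) = 10 bits


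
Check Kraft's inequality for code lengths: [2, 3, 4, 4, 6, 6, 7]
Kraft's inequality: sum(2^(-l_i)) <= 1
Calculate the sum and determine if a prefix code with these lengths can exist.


Sum = 2^(-2) + 2^(-3) + 2^(-4) + 2^(-4) + 2^(-6) + 2^(-6) + 2^(-7)
    = 0.25 + 0.125 + 0.0625 + 0.0625 + 0.015625 + 0.015625 + 0.0078125
    = 69/128 = 0.5390625
Since 0.5390625 <= 1, Kraft's inequality IS satisfied.
A prefix code with these lengths CAN exist.

Kraft sum = 0.5390625. Satisfied.


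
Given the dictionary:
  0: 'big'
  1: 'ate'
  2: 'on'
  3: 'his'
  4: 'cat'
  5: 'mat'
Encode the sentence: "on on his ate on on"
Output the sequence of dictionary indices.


Look up each word in the dictionary:
  'on' -> 2
  'on' -> 2
  'his' -> 3
  'ate' -> 1
  'on' -> 2
  'on' -> 2

Encoded: [2, 2, 3, 1, 2, 2]


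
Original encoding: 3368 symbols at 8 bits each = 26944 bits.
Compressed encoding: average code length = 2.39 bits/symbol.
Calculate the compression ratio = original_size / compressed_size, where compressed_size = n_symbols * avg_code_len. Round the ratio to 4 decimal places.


original_size = n_symbols * orig_bits = 3368 * 8 = 26944 bits
compressed_size = n_symbols * avg_code_len = 3368 * 2.39 = 8049.52 bits
ratio = original_size / compressed_size = 26944 / 8049.52 = 3.3473

Compression ratio = 3.3473


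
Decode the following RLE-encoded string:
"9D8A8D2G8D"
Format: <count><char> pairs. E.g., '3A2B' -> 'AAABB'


Expanding each <count><char> pair:
  9D -> 'DDDDDDDDD'
  8A -> 'AAAAAAAA'
  8D -> 'DDDDDDDD'
  2G -> 'GG'
  8D -> 'DDDDDDDD'

Decoded = DDDDDDDDDAAAAAAAADDDDDDDDGGDDDDDDDD


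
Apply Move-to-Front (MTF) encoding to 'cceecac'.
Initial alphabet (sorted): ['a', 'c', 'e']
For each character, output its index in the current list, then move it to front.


MTF encoding:
'c': index 1 in ['a', 'c', 'e'] -> ['c', 'a', 'e']
'c': index 0 in ['c', 'a', 'e'] -> ['c', 'a', 'e']
'e': index 2 in ['c', 'a', 'e'] -> ['e', 'c', 'a']
'e': index 0 in ['e', 'c', 'a'] -> ['e', 'c', 'a']
'c': index 1 in ['e', 'c', 'a'] -> ['c', 'e', 'a']
'a': index 2 in ['c', 'e', 'a'] -> ['a', 'c', 'e']
'c': index 1 in ['a', 'c', 'e'] -> ['c', 'a', 'e']


Output: [1, 0, 2, 0, 1, 2, 1]


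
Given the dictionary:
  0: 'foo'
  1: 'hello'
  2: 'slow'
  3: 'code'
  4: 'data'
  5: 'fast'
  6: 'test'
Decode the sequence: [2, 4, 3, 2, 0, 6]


Look up each index in the dictionary:
  2 -> 'slow'
  4 -> 'data'
  3 -> 'code'
  2 -> 'slow'
  0 -> 'foo'
  6 -> 'test'

Decoded: "slow data code slow foo test"


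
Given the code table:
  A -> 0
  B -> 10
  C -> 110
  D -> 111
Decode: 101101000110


Decoding:
10 -> B
110 -> C
10 -> B
0 -> A
0 -> A
110 -> C


Result: BCBAAC


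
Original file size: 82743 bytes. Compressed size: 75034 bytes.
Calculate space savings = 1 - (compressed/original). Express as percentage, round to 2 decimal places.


ratio = compressed/original = 75034/82743 = 0.906832
savings = 1 - ratio = 1 - 0.906832 = 0.093168
as a percentage: 0.093168 * 100 = 9.32%

Space savings = 1 - 75034/82743 = 9.32%


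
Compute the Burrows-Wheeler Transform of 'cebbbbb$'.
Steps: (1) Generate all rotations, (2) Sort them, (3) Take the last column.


Rotations (sorted):
  0: $cebbbbb -> last char: b
  1: b$cebbbb -> last char: b
  2: bb$cebbb -> last char: b
  3: bbb$cebb -> last char: b
  4: bbbb$ceb -> last char: b
  5: bbbbb$ce -> last char: e
  6: cebbbbb$ -> last char: $
  7: ebbbbb$c -> last char: c


BWT = bbbbbe$c


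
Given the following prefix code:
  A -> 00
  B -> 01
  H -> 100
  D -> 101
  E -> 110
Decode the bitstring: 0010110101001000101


Decoding step by step:
Bits 00 -> A
Bits 101 -> D
Bits 101 -> D
Bits 01 -> B
Bits 00 -> A
Bits 100 -> H
Bits 01 -> B
Bits 01 -> B


Decoded message: ADDBAHBB


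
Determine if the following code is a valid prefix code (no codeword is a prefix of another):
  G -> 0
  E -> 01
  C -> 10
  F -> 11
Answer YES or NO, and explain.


Checking each pair (does one codeword prefix another?):
  G='0' vs E='01': prefix -- VIOLATION

NO -- this is NOT a valid prefix code. G (0) is a prefix of E (01).


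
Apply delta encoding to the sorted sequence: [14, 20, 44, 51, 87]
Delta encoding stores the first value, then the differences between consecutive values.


First value: 14
Deltas:
  20 - 14 = 6
  44 - 20 = 24
  51 - 44 = 7
  87 - 51 = 36


Delta encoded: [14, 6, 24, 7, 36]


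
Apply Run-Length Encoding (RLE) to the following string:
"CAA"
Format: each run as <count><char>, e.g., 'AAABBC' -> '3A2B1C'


Scanning runs left to right:
  i=0: run of 'C' x 1 -> '1C'
  i=1: run of 'A' x 2 -> '2A'

RLE = 1C2A


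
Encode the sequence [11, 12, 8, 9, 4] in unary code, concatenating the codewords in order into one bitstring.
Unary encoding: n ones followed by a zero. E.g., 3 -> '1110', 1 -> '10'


Encode each number as n ones followed by a terminating 0:
  11 -> 111111111110 (12 bits)
  12 -> 1111111111110 (13 bits)
  8 -> 111111110 (9 bits)
  9 -> 1111111110 (10 bits)
  4 -> 11110 (5 bits)
Total length = 12 + 13 + 9 + 10 + 5 = 49 bits.

Unary([11, 12, 8, 9, 4]) = 1111111111101111111111110111111110111111111011110 (49 bits)


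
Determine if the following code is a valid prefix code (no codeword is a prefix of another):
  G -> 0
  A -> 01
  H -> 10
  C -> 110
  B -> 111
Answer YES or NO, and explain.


Checking each pair (does one codeword prefix another?):
  G='0' vs A='01': prefix -- VIOLATION

NO -- this is NOT a valid prefix code. G (0) is a prefix of A (01).


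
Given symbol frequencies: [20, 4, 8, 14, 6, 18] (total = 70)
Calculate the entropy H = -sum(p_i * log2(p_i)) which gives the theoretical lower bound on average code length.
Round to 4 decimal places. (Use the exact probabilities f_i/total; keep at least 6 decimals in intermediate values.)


Per-symbol terms -p_i * log2(p_i) with p_i = f_i/70:
  p = 20/70 = 0.285714: log2(p) = -1.807355, -p*log2(p) = 0.516387
  p = 4/70 = 0.057143: log2(p) = -4.129283, -p*log2(p) = 0.235959
  p = 8/70 = 0.114286: log2(p) = -3.129283, -p*log2(p) = 0.357632
  p = 14/70 = 0.200000: log2(p) = -2.321928, -p*log2(p) = 0.464386
  p = 6/70 = 0.085714: log2(p) = -3.544321, -p*log2(p) = 0.303799
  p = 18/70 = 0.257143: log2(p) = -1.959358, -p*log2(p) = 0.503835
H = 0.516387 + 0.235959 + 0.357632 + 0.464386 + 0.303799 + 0.503835 = 2.381998

H = 2.382 bits/symbol


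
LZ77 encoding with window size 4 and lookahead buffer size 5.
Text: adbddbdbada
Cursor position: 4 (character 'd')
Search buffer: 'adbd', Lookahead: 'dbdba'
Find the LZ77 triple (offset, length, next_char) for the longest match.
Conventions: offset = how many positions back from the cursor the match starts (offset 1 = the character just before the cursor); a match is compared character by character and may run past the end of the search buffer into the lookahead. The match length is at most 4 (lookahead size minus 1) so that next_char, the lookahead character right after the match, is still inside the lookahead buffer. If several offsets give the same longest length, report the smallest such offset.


Try each offset into the search buffer:
  offset=1 (pos 3, char 'd'): match length 1
  offset=2 (pos 2, char 'b'): match length 0
  offset=3 (pos 1, char 'd'): match length 3
  offset=4 (pos 0, char 'a'): match length 0
Longest match has length 3 at offset 3.
next_char = character at position 4 + 3 = 7 -> 'b'

Best match: offset=3, length=3 (matching 'dbd' starting at position 1)
LZ77 triple: (3, 3, 'b')


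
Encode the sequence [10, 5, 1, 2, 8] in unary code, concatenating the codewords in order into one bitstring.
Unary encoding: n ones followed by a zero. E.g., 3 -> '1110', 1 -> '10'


Encode each number as n ones followed by a terminating 0:
  10 -> 11111111110 (11 bits)
  5 -> 111110 (6 bits)
  1 -> 10 (2 bits)
  2 -> 110 (3 bits)
  8 -> 111111110 (9 bits)
Total length = 11 + 6 + 2 + 3 + 9 = 31 bits.

Unary([10, 5, 1, 2, 8]) = 1111111111011111010110111111110 (31 bits)


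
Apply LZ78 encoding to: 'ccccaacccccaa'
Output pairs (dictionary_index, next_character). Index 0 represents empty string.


LZ78 encoding steps:
Dictionary: {0: ''}
Step 1: w='' (idx 0), next='c' -> output (0, 'c'), add 'c' as idx 1
Step 2: w='c' (idx 1), next='c' -> output (1, 'c'), add 'cc' as idx 2
Step 3: w='c' (idx 1), next='a' -> output (1, 'a'), add 'ca' as idx 3
Step 4: w='' (idx 0), next='a' -> output (0, 'a'), add 'a' as idx 4
Step 5: w='cc' (idx 2), next='c' -> output (2, 'c'), add 'ccc' as idx 5
Step 6: w='cc' (idx 2), next='a' -> output (2, 'a'), add 'cca' as idx 6
Step 7: w='a' (idx 4), end of input -> output (4, '')


Encoded: [(0, 'c'), (1, 'c'), (1, 'a'), (0, 'a'), (2, 'c'), (2, 'a'), (4, '')]


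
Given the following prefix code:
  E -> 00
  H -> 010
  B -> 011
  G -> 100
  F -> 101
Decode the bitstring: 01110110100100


Decoding step by step:
Bits 011 -> B
Bits 101 -> F
Bits 101 -> F
Bits 00 -> E
Bits 100 -> G


Decoded message: BFFEG


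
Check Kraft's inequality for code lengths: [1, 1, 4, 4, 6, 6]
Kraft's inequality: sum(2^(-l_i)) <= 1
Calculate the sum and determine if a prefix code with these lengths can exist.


Sum = 2^(-1) + 2^(-1) + 2^(-4) + 2^(-4) + 2^(-6) + 2^(-6)
    = 0.5 + 0.5 + 0.0625 + 0.0625 + 0.015625 + 0.015625
    = 74/64 = 1.15625
Since 1.15625 > 1, Kraft's inequality is NOT satisfied.
A prefix code with these lengths CANNOT exist.

Kraft sum = 1.15625. Not satisfied.


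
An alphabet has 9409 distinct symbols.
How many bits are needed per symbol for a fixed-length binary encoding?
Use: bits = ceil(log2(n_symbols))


log2(9409) = 13.1998
Bracket: 2^13 = 8192 < 9409 <= 2^14 = 16384
So ceil(log2(9409)) = 14

bits = ceil(log2(9409)) = ceil(13.1998) = 14 bits


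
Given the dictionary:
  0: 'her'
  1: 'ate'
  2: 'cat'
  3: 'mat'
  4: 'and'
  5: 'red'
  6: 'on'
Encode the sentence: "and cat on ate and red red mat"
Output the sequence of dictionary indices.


Look up each word in the dictionary:
  'and' -> 4
  'cat' -> 2
  'on' -> 6
  'ate' -> 1
  'and' -> 4
  'red' -> 5
  'red' -> 5
  'mat' -> 3

Encoded: [4, 2, 6, 1, 4, 5, 5, 3]


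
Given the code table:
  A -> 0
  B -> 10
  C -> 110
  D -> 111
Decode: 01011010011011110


Decoding:
0 -> A
10 -> B
110 -> C
10 -> B
0 -> A
110 -> C
111 -> D
10 -> B


Result: ABCBACDB


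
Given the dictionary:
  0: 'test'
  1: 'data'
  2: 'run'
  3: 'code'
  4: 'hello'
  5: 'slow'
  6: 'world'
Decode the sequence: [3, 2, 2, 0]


Look up each index in the dictionary:
  3 -> 'code'
  2 -> 'run'
  2 -> 'run'
  0 -> 'test'

Decoded: "code run run test"


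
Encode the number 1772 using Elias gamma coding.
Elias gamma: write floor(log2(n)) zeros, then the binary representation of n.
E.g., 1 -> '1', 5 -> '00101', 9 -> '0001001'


num_bits = floor(log2(1772)) + 1 = 11
leading_zeros = num_bits - 1 = 10
binary(1772) = 11011101100

Elias gamma(1772) = '0000000000' + '11011101100' = 000000000011011101100 (21 bits)


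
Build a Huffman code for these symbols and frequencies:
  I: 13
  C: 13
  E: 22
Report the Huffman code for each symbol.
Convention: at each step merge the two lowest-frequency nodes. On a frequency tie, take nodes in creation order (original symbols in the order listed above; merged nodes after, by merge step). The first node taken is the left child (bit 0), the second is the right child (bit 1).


Huffman tree construction:
Step 1: Merge I(13) + C(13) = 26
Step 2: Merge E(22) + (I+C)(26) = 48
Read each symbol's code off the tree from the root (left child = 0, right child = 1).

Codes:
  I: 10 (length 2)
  C: 11 (length 2)
  E: 0 (length 1)
Average code length: 74/48 = 1.5417 bits/symbol


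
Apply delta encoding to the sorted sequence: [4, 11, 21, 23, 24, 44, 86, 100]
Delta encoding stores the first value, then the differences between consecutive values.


First value: 4
Deltas:
  11 - 4 = 7
  21 - 11 = 10
  23 - 21 = 2
  24 - 23 = 1
  44 - 24 = 20
  86 - 44 = 42
  100 - 86 = 14


Delta encoded: [4, 7, 10, 2, 1, 20, 42, 14]


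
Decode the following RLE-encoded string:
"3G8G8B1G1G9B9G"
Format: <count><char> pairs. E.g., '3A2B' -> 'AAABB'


Expanding each <count><char> pair:
  3G -> 'GGG'
  8G -> 'GGGGGGGG'
  8B -> 'BBBBBBBB'
  1G -> 'G'
  1G -> 'G'
  9B -> 'BBBBBBBBB'
  9G -> 'GGGGGGGGG'

Decoded = GGGGGGGGGGGBBBBBBBBGGBBBBBBBBBGGGGGGGGG


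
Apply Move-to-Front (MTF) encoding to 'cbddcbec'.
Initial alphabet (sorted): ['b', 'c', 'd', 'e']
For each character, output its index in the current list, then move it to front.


MTF encoding:
'c': index 1 in ['b', 'c', 'd', 'e'] -> ['c', 'b', 'd', 'e']
'b': index 1 in ['c', 'b', 'd', 'e'] -> ['b', 'c', 'd', 'e']
'd': index 2 in ['b', 'c', 'd', 'e'] -> ['d', 'b', 'c', 'e']
'd': index 0 in ['d', 'b', 'c', 'e'] -> ['d', 'b', 'c', 'e']
'c': index 2 in ['d', 'b', 'c', 'e'] -> ['c', 'd', 'b', 'e']
'b': index 2 in ['c', 'd', 'b', 'e'] -> ['b', 'c', 'd', 'e']
'e': index 3 in ['b', 'c', 'd', 'e'] -> ['e', 'b', 'c', 'd']
'c': index 2 in ['e', 'b', 'c', 'd'] -> ['c', 'e', 'b', 'd']


Output: [1, 1, 2, 0, 2, 2, 3, 2]


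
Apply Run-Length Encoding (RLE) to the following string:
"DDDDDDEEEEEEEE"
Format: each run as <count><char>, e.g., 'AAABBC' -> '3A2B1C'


Scanning runs left to right:
  i=0: run of 'D' x 6 -> '6D'
  i=6: run of 'E' x 8 -> '8E'

RLE = 6D8E


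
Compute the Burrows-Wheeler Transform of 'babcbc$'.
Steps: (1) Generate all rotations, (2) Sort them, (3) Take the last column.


Rotations (sorted):
  0: $babcbc -> last char: c
  1: abcbc$b -> last char: b
  2: babcbc$ -> last char: $
  3: bc$babc -> last char: c
  4: bcbc$ba -> last char: a
  5: c$babcb -> last char: b
  6: cbc$bab -> last char: b


BWT = cb$cabb


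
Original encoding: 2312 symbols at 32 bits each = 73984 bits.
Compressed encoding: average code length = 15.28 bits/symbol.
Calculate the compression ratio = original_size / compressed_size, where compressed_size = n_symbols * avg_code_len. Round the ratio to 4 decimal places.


original_size = n_symbols * orig_bits = 2312 * 32 = 73984 bits
compressed_size = n_symbols * avg_code_len = 2312 * 15.28 = 35327.36 bits
ratio = original_size / compressed_size = 73984 / 35327.36 = 2.0942

Compression ratio = 2.0942


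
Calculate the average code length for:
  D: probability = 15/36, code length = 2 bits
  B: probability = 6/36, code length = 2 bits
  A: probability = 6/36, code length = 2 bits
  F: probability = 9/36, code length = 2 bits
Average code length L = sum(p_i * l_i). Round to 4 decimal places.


Weighted contributions p_i * l_i:
  D: (15/36) * 2 = 30/36
  B: (6/36) * 2 = 12/36
  A: (6/36) * 2 = 12/36
  F: (9/36) * 2 = 18/36
Sum = (30 + 12 + 12 + 18)/36 = 72/36

L = 72/36 = 2.0000 bits/symbol


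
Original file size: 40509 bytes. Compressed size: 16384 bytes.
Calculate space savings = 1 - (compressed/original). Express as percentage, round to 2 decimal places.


ratio = compressed/original = 16384/40509 = 0.404453
savings = 1 - ratio = 1 - 0.404453 = 0.595547
as a percentage: 0.595547 * 100 = 59.55%

Space savings = 1 - 16384/40509 = 59.55%


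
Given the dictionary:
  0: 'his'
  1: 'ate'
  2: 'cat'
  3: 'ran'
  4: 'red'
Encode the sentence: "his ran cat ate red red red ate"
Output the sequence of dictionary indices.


Look up each word in the dictionary:
  'his' -> 0
  'ran' -> 3
  'cat' -> 2
  'ate' -> 1
  'red' -> 4
  'red' -> 4
  'red' -> 4
  'ate' -> 1

Encoded: [0, 3, 2, 1, 4, 4, 4, 1]


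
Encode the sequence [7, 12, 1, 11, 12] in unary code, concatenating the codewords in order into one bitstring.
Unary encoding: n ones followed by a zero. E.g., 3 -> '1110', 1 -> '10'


Encode each number as n ones followed by a terminating 0:
  7 -> 11111110 (8 bits)
  12 -> 1111111111110 (13 bits)
  1 -> 10 (2 bits)
  11 -> 111111111110 (12 bits)
  12 -> 1111111111110 (13 bits)
Total length = 8 + 13 + 2 + 12 + 13 = 48 bits.

Unary([7, 12, 1, 11, 12]) = 111111101111111111110101111111111101111111111110 (48 bits)


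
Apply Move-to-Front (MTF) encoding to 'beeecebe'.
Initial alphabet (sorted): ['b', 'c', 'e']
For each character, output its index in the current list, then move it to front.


MTF encoding:
'b': index 0 in ['b', 'c', 'e'] -> ['b', 'c', 'e']
'e': index 2 in ['b', 'c', 'e'] -> ['e', 'b', 'c']
'e': index 0 in ['e', 'b', 'c'] -> ['e', 'b', 'c']
'e': index 0 in ['e', 'b', 'c'] -> ['e', 'b', 'c']
'c': index 2 in ['e', 'b', 'c'] -> ['c', 'e', 'b']
'e': index 1 in ['c', 'e', 'b'] -> ['e', 'c', 'b']
'b': index 2 in ['e', 'c', 'b'] -> ['b', 'e', 'c']
'e': index 1 in ['b', 'e', 'c'] -> ['e', 'b', 'c']


Output: [0, 2, 0, 0, 2, 1, 2, 1]


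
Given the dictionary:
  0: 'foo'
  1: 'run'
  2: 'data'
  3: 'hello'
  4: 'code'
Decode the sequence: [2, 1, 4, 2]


Look up each index in the dictionary:
  2 -> 'data'
  1 -> 'run'
  4 -> 'code'
  2 -> 'data'

Decoded: "data run code data"


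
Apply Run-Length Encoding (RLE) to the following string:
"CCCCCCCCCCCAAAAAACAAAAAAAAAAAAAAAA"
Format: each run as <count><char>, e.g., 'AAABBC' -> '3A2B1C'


Scanning runs left to right:
  i=0: run of 'C' x 11 -> '11C'
  i=11: run of 'A' x 6 -> '6A'
  i=17: run of 'C' x 1 -> '1C'
  i=18: run of 'A' x 16 -> '16A'

RLE = 11C6A1C16A


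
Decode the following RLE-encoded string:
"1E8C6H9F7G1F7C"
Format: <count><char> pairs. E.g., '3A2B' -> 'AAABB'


Expanding each <count><char> pair:
  1E -> 'E'
  8C -> 'CCCCCCCC'
  6H -> 'HHHHHH'
  9F -> 'FFFFFFFFF'
  7G -> 'GGGGGGG'
  1F -> 'F'
  7C -> 'CCCCCCC'

Decoded = ECCCCCCCCHHHHHHFFFFFFFFFGGGGGGGFCCCCCCC


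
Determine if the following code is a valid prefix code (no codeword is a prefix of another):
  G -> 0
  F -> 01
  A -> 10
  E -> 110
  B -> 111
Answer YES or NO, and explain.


Checking each pair (does one codeword prefix another?):
  G='0' vs F='01': prefix -- VIOLATION

NO -- this is NOT a valid prefix code. G (0) is a prefix of F (01).


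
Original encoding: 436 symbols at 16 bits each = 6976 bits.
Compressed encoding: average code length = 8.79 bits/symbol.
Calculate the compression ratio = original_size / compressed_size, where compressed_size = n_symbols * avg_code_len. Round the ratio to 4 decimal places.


original_size = n_symbols * orig_bits = 436 * 16 = 6976 bits
compressed_size = n_symbols * avg_code_len = 436 * 8.79 = 3832.44 bits
ratio = original_size / compressed_size = 6976 / 3832.44 = 1.8203

Compression ratio = 1.8203


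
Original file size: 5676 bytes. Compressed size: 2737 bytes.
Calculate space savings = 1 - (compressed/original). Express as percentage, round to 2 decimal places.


ratio = compressed/original = 2737/5676 = 0.482206
savings = 1 - ratio = 1 - 0.482206 = 0.517794
as a percentage: 0.517794 * 100 = 51.78%

Space savings = 1 - 2737/5676 = 51.78%


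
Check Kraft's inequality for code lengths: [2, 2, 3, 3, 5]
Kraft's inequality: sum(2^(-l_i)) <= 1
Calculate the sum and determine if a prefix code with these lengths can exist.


Sum = 2^(-2) + 2^(-2) + 2^(-3) + 2^(-3) + 2^(-5)
    = 0.25 + 0.25 + 0.125 + 0.125 + 0.03125
    = 25/32 = 0.78125
Since 0.78125 <= 1, Kraft's inequality IS satisfied.
A prefix code with these lengths CAN exist.

Kraft sum = 0.78125. Satisfied.


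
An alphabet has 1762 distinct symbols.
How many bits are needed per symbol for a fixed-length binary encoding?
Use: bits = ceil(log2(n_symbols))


log2(1762) = 10.783
Bracket: 2^10 = 1024 < 1762 <= 2^11 = 2048
So ceil(log2(1762)) = 11

bits = ceil(log2(1762)) = ceil(10.783) = 11 bits


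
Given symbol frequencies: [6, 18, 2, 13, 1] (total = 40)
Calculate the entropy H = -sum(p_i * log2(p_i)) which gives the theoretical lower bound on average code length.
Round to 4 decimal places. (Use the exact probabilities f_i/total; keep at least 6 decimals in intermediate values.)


Per-symbol terms -p_i * log2(p_i) with p_i = f_i/40:
  p = 6/40 = 0.150000: log2(p) = -2.736966, -p*log2(p) = 0.410545
  p = 18/40 = 0.450000: log2(p) = -1.152003, -p*log2(p) = 0.518401
  p = 2/40 = 0.050000: log2(p) = -4.321928, -p*log2(p) = 0.216096
  p = 13/40 = 0.325000: log2(p) = -1.621488, -p*log2(p) = 0.526984
  p = 1/40 = 0.025000: log2(p) = -5.321928, -p*log2(p) = 0.133048
H = 0.410545 + 0.518401 + 0.216096 + 0.526984 + 0.133048 = 1.805074

H = 1.8051 bits/symbol


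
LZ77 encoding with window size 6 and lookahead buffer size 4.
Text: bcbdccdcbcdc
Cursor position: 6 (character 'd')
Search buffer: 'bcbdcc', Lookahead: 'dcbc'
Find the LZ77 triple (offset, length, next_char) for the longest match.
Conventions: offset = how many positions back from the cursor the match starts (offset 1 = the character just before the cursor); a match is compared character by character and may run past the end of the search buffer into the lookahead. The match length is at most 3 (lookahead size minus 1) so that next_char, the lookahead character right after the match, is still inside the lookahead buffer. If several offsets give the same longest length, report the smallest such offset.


Try each offset into the search buffer:
  offset=1 (pos 5, char 'c'): match length 0
  offset=2 (pos 4, char 'c'): match length 0
  offset=3 (pos 3, char 'd'): match length 2
  offset=4 (pos 2, char 'b'): match length 0
  offset=5 (pos 1, char 'c'): match length 0
  offset=6 (pos 0, char 'b'): match length 0
Longest match has length 2 at offset 3.
next_char = character at position 6 + 2 = 8 -> 'b'

Best match: offset=3, length=2 (matching 'dc' starting at position 3)
LZ77 triple: (3, 2, 'b')


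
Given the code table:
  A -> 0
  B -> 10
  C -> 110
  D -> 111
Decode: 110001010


Decoding:
110 -> C
0 -> A
0 -> A
10 -> B
10 -> B


Result: CAABB


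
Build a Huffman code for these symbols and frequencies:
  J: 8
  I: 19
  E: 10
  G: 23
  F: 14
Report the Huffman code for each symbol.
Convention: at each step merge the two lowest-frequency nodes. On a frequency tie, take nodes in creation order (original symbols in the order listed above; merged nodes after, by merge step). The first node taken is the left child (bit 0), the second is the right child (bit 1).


Huffman tree construction:
Step 1: Merge J(8) + E(10) = 18
Step 2: Merge F(14) + (J+E)(18) = 32
Step 3: Merge I(19) + G(23) = 42
Step 4: Merge (F+(J+E))(32) + (I+G)(42) = 74
Read each symbol's code off the tree from the root (left child = 0, right child = 1).

Codes:
  J: 010 (length 3)
  I: 10 (length 2)
  E: 011 (length 3)
  G: 11 (length 2)
  F: 00 (length 2)
Average code length: 166/74 = 2.2432 bits/symbol


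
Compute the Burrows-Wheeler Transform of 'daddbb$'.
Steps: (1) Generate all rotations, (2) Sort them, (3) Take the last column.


Rotations (sorted):
  0: $daddbb -> last char: b
  1: addbb$d -> last char: d
  2: b$daddb -> last char: b
  3: bb$dadd -> last char: d
  4: daddbb$ -> last char: $
  5: dbb$dad -> last char: d
  6: ddbb$da -> last char: a


BWT = bdbd$da


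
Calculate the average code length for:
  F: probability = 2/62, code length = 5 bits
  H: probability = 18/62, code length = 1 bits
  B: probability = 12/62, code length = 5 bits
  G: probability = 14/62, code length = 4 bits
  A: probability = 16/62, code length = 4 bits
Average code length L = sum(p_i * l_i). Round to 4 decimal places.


Weighted contributions p_i * l_i:
  F: (2/62) * 5 = 10/62
  H: (18/62) * 1 = 18/62
  B: (12/62) * 5 = 60/62
  G: (14/62) * 4 = 56/62
  A: (16/62) * 4 = 64/62
Sum = (10 + 18 + 60 + 56 + 64)/62 = 208/62

L = 208/62 = 3.3548 bits/symbol


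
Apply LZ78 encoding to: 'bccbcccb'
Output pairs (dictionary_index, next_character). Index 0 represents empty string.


LZ78 encoding steps:
Dictionary: {0: ''}
Step 1: w='' (idx 0), next='b' -> output (0, 'b'), add 'b' as idx 1
Step 2: w='' (idx 0), next='c' -> output (0, 'c'), add 'c' as idx 2
Step 3: w='c' (idx 2), next='b' -> output (2, 'b'), add 'cb' as idx 3
Step 4: w='c' (idx 2), next='c' -> output (2, 'c'), add 'cc' as idx 4
Step 5: w='cb' (idx 3), end of input -> output (3, '')


Encoded: [(0, 'b'), (0, 'c'), (2, 'b'), (2, 'c'), (3, '')]


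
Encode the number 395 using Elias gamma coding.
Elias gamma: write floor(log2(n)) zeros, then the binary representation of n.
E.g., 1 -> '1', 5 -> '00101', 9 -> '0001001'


num_bits = floor(log2(395)) + 1 = 9
leading_zeros = num_bits - 1 = 8
binary(395) = 110001011

Elias gamma(395) = '00000000' + '110001011' = 00000000110001011 (17 bits)


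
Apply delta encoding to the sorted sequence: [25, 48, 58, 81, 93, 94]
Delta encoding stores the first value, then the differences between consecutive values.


First value: 25
Deltas:
  48 - 25 = 23
  58 - 48 = 10
  81 - 58 = 23
  93 - 81 = 12
  94 - 93 = 1


Delta encoded: [25, 23, 10, 23, 12, 1]


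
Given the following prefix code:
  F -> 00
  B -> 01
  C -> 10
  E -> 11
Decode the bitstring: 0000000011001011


Decoding step by step:
Bits 00 -> F
Bits 00 -> F
Bits 00 -> F
Bits 00 -> F
Bits 11 -> E
Bits 00 -> F
Bits 10 -> C
Bits 11 -> E


Decoded message: FFFFEFCE


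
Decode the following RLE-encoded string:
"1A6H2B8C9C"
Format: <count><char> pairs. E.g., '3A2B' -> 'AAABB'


Expanding each <count><char> pair:
  1A -> 'A'
  6H -> 'HHHHHH'
  2B -> 'BB'
  8C -> 'CCCCCCCC'
  9C -> 'CCCCCCCCC'

Decoded = AHHHHHHBBCCCCCCCCCCCCCCCCC


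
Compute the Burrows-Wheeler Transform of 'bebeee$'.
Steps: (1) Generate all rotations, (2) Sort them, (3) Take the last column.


Rotations (sorted):
  0: $bebeee -> last char: e
  1: bebeee$ -> last char: $
  2: beee$be -> last char: e
  3: e$bebee -> last char: e
  4: ebeee$b -> last char: b
  5: ee$bebe -> last char: e
  6: eee$beb -> last char: b


BWT = e$eebeb


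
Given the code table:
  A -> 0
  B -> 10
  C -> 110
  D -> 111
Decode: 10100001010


Decoding:
10 -> B
10 -> B
0 -> A
0 -> A
0 -> A
10 -> B
10 -> B


Result: BBAAABB


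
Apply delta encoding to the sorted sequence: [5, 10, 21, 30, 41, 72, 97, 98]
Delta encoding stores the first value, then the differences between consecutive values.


First value: 5
Deltas:
  10 - 5 = 5
  21 - 10 = 11
  30 - 21 = 9
  41 - 30 = 11
  72 - 41 = 31
  97 - 72 = 25
  98 - 97 = 1


Delta encoded: [5, 5, 11, 9, 11, 31, 25, 1]
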